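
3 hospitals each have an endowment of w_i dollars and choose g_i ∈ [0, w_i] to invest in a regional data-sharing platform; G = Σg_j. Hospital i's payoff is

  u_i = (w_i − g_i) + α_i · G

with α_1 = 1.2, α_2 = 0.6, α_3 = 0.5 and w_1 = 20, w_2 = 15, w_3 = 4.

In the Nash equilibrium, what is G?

20

∂u_i/∂g_i = α_i − 1, so hospital i contributes w_i if α_i > 1, else 0.
α_i > 1 for i ∈ {1}; NE contributions (20, 0, 0), G = 20.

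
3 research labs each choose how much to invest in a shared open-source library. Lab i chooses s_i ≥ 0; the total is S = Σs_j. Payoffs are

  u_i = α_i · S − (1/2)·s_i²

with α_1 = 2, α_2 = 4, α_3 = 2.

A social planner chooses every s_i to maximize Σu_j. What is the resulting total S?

24

Planner FOC: ∂(Σu_j)/∂s_i = (Σα_j) − s_i = 0, so s_i^SO = Σα_j = 8 for every i; S^SO = 24.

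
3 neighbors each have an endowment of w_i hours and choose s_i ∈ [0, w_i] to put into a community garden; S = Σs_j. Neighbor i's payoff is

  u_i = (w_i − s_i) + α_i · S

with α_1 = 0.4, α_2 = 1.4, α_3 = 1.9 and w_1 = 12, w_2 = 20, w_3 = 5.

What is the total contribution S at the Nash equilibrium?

∂u_i/∂s_i = α_i − 1, so neighbor i contributes w_i if α_i > 1, else 0.
α_i > 1 for i ∈ {2, 3}; NE contributions (0, 20, 5), S = 25.

25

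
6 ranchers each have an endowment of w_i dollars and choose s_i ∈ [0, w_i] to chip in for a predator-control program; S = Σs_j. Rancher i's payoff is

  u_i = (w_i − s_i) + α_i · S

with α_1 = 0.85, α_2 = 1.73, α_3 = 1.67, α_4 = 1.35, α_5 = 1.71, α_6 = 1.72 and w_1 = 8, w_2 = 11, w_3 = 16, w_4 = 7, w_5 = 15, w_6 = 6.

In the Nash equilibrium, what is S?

∂u_i/∂s_i = α_i − 1, so rancher i contributes w_i if α_i > 1, else 0.
α_i > 1 for i ∈ {2, 3, 4, 5, 6}; NE contributions (0, 11, 16, 7, 15, 6), S = 55.

55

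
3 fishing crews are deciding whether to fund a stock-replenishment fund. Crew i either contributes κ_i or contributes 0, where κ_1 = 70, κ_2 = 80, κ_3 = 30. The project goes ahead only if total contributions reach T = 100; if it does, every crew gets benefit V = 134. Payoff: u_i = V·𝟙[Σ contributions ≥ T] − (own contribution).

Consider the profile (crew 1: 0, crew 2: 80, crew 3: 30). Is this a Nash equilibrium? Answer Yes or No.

Total = 110 ≥ 100: provided.
Crew 1 (pledges 0, payoff 134): pledging 70 → total 180, payoff 64. No gain.
Crew 2 (pledges 80, payoff 54): dropping to 0 → total 30, payoff 0. No gain.
Crew 3 (pledges 30, payoff 104): dropping to 0 → total 80, payoff 0. No gain.

Yes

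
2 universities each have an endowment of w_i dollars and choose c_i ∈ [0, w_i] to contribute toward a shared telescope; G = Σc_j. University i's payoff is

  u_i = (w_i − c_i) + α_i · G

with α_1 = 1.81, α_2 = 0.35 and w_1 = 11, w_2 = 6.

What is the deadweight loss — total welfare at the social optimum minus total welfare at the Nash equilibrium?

6.96

∂u_i/∂c_i = α_i − 1, so university i contributes w_i if α_i > 1, else 0.
α_i > 1 for i ∈ {1}; NE contributions (11, 0), G = 11.
W^NE = Σw_i − G^NE + (Σα_i)·G^NE = 17 + 1.16·11 = 29.76.
Planner: ∂(Σu_j)/∂c_i = Σα_j − 1 = 1.16 > 0, so everyone contributes w_i; G^SO = 17, W^SO = 17 + 1.16·17 = 36.72.
Deadweight loss = 6.96.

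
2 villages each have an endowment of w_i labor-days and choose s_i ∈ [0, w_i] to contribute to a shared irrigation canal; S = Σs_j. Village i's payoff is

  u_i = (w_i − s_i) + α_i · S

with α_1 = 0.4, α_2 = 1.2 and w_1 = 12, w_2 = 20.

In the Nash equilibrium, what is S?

20

∂u_i/∂s_i = α_i − 1, so village i contributes w_i if α_i > 1, else 0.
α_i > 1 for i ∈ {2}; NE contributions (0, 20), S = 20.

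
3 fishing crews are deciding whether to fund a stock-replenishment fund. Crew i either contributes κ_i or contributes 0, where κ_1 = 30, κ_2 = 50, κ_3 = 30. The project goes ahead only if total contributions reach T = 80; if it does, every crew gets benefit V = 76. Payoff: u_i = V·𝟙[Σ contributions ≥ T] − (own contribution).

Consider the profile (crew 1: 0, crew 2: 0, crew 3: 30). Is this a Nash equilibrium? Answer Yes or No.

Total = 30 < 80: not provided.
Crew 1 (pledges 0, payoff 0): pledging 30 → total 60, payoff -30. No gain.
Crew 2 (pledges 0, payoff 0): pledging 50 → total 80, payoff 26. Profitable deviation.

No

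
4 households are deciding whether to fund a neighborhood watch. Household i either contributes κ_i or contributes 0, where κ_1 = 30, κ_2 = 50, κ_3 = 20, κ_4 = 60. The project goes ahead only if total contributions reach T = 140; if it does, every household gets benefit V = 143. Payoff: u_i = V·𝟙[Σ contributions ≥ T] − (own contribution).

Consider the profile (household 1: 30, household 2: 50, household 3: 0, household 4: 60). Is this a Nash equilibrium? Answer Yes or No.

Total = 140 ≥ 140: provided.
Household 1 (pledges 30, payoff 113): dropping to 0 → total 110, payoff 0. No gain.
Household 2 (pledges 50, payoff 93): dropping to 0 → total 90, payoff 0. No gain.
Household 3 (pledges 0, payoff 143): pledging 20 → total 160, payoff 123. No gain.
Household 4 (pledges 60, payoff 83): dropping to 0 → total 80, payoff 0. No gain.

Yes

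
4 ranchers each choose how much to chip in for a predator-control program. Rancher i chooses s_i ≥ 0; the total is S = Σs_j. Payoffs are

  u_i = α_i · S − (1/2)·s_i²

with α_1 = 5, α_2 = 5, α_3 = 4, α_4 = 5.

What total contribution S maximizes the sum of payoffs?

Planner FOC: ∂(Σu_j)/∂s_i = (Σα_j) − s_i = 0, so s_i^SO = Σα_j = 19 for every i; S^SO = 76.

76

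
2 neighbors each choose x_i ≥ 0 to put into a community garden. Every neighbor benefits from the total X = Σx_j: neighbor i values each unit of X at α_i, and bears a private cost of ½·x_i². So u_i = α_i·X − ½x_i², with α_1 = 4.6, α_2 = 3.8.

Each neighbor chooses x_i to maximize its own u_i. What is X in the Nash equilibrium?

8.4

Neighbor i's FOC: ∂u_i/∂x_i = α_i − x_i = 0, so x_i* = α_i.
NE contributions = (4.6, 3.8); X = 8.4.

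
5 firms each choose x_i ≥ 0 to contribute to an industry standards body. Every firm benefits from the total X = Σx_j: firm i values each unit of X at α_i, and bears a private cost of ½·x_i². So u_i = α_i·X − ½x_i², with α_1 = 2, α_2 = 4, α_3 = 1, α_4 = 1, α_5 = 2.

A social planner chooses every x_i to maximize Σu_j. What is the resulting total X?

50

Planner FOC: ∂(Σu_j)/∂x_i = (Σα_j) − x_i = 0, so x_i^SO = Σα_j = 10 for every i; X^SO = 50.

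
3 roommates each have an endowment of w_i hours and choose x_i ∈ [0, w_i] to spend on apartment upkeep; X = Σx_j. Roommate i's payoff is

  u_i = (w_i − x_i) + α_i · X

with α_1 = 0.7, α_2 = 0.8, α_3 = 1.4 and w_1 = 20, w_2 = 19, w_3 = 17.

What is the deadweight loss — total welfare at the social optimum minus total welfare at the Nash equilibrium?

74.1

∂u_i/∂x_i = α_i − 1, so roommate i contributes w_i if α_i > 1, else 0.
α_i > 1 for i ∈ {3}; NE contributions (0, 0, 17), X = 17.
W^NE = Σw_i − X^NE + (Σα_i)·X^NE = 56 + 1.9·17 = 88.3.
Planner: ∂(Σu_j)/∂x_i = Σα_j − 1 = 1.9 > 0, so everyone contributes w_i; X^SO = 56, W^SO = 56 + 1.9·56 = 162.4.
Deadweight loss = 74.1.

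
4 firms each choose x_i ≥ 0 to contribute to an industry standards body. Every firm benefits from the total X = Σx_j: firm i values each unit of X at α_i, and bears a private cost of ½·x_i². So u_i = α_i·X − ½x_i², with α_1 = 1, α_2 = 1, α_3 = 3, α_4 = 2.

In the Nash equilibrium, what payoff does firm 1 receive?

6.5

Firm i's FOC: ∂u_i/∂x_i = α_i − x_i = 0, so x_i* = α_i.
NE contributions = (1, 1, 3, 2); X = 7.
u_1 = α_1·X − ½·(x_1)² = 1·7 − ½·1² = 6.5.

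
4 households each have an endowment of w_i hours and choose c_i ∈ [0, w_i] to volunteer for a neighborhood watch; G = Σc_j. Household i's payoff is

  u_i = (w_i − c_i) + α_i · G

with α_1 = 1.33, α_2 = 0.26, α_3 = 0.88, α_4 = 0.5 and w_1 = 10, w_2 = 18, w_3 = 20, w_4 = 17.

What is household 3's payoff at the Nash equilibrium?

28.8

∂u_i/∂c_i = α_i − 1, so household i contributes w_i if α_i > 1, else 0.
α_i > 1 for i ∈ {1}; NE contributions (10, 0, 0, 0), G = 10.
u_3 = (20 − 0) + 0.88·10 = 28.8.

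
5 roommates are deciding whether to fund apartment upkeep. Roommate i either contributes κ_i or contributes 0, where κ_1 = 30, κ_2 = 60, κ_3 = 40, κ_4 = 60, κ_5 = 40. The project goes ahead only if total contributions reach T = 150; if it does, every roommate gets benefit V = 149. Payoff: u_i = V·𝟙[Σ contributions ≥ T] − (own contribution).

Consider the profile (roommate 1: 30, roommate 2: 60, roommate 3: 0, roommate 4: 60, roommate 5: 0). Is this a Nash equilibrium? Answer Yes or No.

Total = 150 ≥ 150: provided.
Roommate 1 (pledges 30, payoff 119): dropping to 0 → total 120, payoff 0. No gain.
Roommate 2 (pledges 60, payoff 89): dropping to 0 → total 90, payoff 0. No gain.
Roommate 3 (pledges 0, payoff 149): pledging 40 → total 190, payoff 109. No gain.
Roommate 4 (pledges 60, payoff 89): dropping to 0 → total 90, payoff 0. No gain.
Roommate 5 (pledges 0, payoff 149): pledging 40 → total 190, payoff 109. No gain.

Yes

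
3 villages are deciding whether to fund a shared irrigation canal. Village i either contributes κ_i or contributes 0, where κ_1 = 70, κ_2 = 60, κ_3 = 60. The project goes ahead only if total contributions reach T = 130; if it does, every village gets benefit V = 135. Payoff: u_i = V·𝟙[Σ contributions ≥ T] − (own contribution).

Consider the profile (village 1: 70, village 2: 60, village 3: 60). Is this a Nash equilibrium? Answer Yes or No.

No

Total = 190 ≥ 130: provided.
Village 1 (pledges 70, payoff 65): dropping to 0 → total 120, payoff 0. No gain.
Village 2 (pledges 60, payoff 75): dropping to 0 → total 130, payoff 135. Profitable deviation.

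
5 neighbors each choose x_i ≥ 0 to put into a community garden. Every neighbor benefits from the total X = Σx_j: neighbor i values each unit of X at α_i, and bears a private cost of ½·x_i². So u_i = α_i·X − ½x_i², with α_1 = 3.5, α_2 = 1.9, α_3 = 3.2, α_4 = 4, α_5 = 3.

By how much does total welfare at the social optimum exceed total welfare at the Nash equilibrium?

390.59

Neighbor i's FOC: ∂u_i/∂x_i = α_i − x_i = 0, so x_i* = α_i.
NE contributions = (3.5, 1.9, 3.2, 4, 3); X = 15.6.
W^NE = (Σα)·X − ½Σα_i² = 15.6² − ½·51.1 = 217.81.
Planner sets x_i = Σα_j = 15.6 for every i, so X^SO = 5·15.6 = 78.
W^SO = (Σα)·X^SO − ½·5·(Σα)² = (5/2)·15.6² = 608.4.
Deadweight loss = W^SO − W^NE = 390.59.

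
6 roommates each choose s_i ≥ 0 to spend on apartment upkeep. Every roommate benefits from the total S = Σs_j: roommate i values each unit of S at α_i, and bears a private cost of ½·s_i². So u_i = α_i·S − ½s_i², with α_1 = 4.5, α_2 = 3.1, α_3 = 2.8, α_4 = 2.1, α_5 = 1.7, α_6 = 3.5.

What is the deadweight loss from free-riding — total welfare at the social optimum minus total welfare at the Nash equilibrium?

655.205

Roommate i's FOC: ∂u_i/∂s_i = α_i − s_i = 0, so s_i* = α_i.
NE contributions = (4.5, 3.1, 2.8, 2.1, 1.7, 3.5); S = 17.7.
W^NE = (Σα)·S − ½Σα_i² = 17.7² − ½·57.25 = 284.665.
Planner sets s_i = Σα_j = 17.7 for every i, so S^SO = 6·17.7 = 106.2.
W^SO = (Σα)·S^SO − ½·6·(Σα)² = (6/2)·17.7² = 939.87.
Deadweight loss = W^SO − W^NE = 655.205.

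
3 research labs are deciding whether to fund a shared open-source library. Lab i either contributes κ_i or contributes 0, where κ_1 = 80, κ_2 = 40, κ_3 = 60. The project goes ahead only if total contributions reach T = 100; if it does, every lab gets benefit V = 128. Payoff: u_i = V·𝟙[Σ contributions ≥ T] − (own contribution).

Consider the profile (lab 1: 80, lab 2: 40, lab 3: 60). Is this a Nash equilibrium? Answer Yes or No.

Total = 180 ≥ 100: provided.
Lab 1 (pledges 80, payoff 48): dropping to 0 → total 100, payoff 128. Profitable deviation.

No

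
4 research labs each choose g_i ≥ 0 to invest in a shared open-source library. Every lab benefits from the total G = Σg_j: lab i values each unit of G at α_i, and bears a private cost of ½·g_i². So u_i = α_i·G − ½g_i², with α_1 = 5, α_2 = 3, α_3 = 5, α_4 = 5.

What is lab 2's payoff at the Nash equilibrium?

49.5

Lab i's FOC: ∂u_i/∂g_i = α_i − g_i = 0, so g_i* = α_i.
NE contributions = (5, 3, 5, 5); G = 18.
u_2 = α_2·G − ½·(g_2)² = 3·18 − ½·3² = 49.5.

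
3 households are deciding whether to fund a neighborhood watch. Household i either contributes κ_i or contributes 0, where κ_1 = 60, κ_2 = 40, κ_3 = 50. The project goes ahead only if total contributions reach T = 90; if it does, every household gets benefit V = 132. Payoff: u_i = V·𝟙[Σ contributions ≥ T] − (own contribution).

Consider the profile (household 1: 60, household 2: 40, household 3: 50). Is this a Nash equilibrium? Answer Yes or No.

Total = 150 ≥ 90: provided.
Household 1 (pledges 60, payoff 72): dropping to 0 → total 90, payoff 132. Profitable deviation.

No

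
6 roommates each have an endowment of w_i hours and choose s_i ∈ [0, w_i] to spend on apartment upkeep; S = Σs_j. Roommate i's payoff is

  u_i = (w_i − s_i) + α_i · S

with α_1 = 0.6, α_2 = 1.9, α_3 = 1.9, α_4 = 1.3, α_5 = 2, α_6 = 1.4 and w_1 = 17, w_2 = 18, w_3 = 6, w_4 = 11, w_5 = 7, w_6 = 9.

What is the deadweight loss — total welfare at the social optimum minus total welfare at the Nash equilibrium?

∂u_i/∂s_i = α_i − 1, so roommate i contributes w_i if α_i > 1, else 0.
α_i > 1 for i ∈ {2, 3, 4, 5, 6}; NE contributions (0, 18, 6, 11, 7, 9), S = 51.
W^NE = Σw_i − S^NE + (Σα_i)·S^NE = 68 + 8.1·51 = 481.1.
Planner: ∂(Σu_j)/∂s_i = Σα_j − 1 = 8.1 > 0, so everyone contributes w_i; S^SO = 68, W^SO = 68 + 8.1·68 = 618.8.
Deadweight loss = 137.7.

137.7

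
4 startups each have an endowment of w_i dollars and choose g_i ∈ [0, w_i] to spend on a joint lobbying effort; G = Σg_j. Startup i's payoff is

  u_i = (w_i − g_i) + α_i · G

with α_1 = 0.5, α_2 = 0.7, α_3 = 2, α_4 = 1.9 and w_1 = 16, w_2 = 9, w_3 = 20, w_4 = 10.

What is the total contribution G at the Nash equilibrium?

∂u_i/∂g_i = α_i − 1, so startup i contributes w_i if α_i > 1, else 0.
α_i > 1 for i ∈ {3, 4}; NE contributions (0, 0, 20, 10), G = 30.

30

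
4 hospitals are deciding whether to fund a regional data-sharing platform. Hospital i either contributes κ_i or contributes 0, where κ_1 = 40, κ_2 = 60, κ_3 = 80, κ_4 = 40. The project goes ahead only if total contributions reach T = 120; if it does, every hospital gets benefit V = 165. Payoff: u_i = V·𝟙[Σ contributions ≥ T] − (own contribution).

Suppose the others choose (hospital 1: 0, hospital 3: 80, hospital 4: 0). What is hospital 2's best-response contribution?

Others' total = 80. Contributing 60 brings total to 140 ≥ 120: gain V − κ_2 = 105.
Best response: 60.

60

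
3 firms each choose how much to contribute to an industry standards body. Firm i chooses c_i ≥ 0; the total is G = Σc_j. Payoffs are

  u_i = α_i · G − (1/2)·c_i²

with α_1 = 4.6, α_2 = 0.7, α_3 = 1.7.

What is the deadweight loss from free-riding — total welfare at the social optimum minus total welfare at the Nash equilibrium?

36.77

Firm i's FOC: ∂u_i/∂c_i = α_i − c_i = 0, so c_i* = α_i.
NE contributions = (4.6, 0.7, 1.7); G = 7.
W^NE = (Σα)·G − ½Σα_i² = 7² − ½·24.54 = 36.73.
Planner sets c_i = Σα_j = 7 for every i, so G^SO = 3·7 = 21.
W^SO = (Σα)·G^SO − ½·3·(Σα)² = (3/2)·7² = 73.5.
Deadweight loss = W^SO − W^NE = 36.77.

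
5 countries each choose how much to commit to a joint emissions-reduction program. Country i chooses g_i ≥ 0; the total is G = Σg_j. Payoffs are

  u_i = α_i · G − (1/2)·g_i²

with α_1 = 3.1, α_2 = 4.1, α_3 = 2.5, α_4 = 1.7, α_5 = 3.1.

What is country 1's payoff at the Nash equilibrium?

Country i's FOC: ∂u_i/∂g_i = α_i − g_i = 0, so g_i* = α_i.
NE contributions = (3.1, 4.1, 2.5, 1.7, 3.1); G = 14.5.
u_1 = α_1·G − ½·(g_1)² = 3.1·14.5 − ½·3.1² = 40.145.

40.145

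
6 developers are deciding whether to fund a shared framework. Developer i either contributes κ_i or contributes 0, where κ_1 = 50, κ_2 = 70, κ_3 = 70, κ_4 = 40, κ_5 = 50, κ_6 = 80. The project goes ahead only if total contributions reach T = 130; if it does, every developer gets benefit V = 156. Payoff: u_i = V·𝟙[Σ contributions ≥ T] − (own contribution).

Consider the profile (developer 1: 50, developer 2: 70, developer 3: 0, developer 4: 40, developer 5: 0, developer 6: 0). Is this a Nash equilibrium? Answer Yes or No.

Yes

Total = 160 ≥ 130: provided.
Developer 1 (pledges 50, payoff 106): dropping to 0 → total 110, payoff 0. No gain.
Developer 2 (pledges 70, payoff 86): dropping to 0 → total 90, payoff 0. No gain.
Developer 3 (pledges 0, payoff 156): pledging 70 → total 230, payoff 86. No gain.
Developer 4 (pledges 40, payoff 116): dropping to 0 → total 120, payoff 0. No gain.
Developer 5 (pledges 0, payoff 156): pledging 50 → total 210, payoff 106. No gain.
Developer 6 (pledges 0, payoff 156): pledging 80 → total 240, payoff 76. No gain.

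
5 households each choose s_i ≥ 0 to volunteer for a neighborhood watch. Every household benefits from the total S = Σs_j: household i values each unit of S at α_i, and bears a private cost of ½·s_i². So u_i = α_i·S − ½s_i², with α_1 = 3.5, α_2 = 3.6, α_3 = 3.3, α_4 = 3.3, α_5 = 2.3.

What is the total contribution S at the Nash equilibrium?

16

Household i's FOC: ∂u_i/∂s_i = α_i − s_i = 0, so s_i* = α_i.
NE contributions = (3.5, 3.6, 3.3, 3.3, 2.3); S = 16.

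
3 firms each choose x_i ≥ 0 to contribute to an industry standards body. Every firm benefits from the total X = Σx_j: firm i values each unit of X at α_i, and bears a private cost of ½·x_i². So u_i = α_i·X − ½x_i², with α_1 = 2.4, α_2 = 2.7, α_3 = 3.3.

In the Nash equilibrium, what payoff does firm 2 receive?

19.035

Firm i's FOC: ∂u_i/∂x_i = α_i − x_i = 0, so x_i* = α_i.
NE contributions = (2.4, 2.7, 3.3); X = 8.4.
u_2 = α_2·X − ½·(x_2)² = 2.7·8.4 − ½·2.7² = 19.035.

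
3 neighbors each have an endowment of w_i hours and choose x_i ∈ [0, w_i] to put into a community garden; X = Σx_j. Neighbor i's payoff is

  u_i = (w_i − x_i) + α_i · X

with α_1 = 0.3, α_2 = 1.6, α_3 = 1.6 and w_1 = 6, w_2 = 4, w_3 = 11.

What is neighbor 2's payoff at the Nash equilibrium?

∂u_i/∂x_i = α_i − 1, so neighbor i contributes w_i if α_i > 1, else 0.
α_i > 1 for i ∈ {2, 3}; NE contributions (0, 4, 11), X = 15.
u_2 = (4 − 4) + 1.6·15 = 24.

24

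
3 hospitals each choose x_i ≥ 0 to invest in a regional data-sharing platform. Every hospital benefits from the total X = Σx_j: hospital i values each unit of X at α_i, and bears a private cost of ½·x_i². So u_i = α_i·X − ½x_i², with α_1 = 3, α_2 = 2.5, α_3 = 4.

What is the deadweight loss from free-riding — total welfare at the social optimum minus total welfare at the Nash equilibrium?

Hospital i's FOC: ∂u_i/∂x_i = α_i − x_i = 0, so x_i* = α_i.
NE contributions = (3, 2.5, 4); X = 9.5.
W^NE = (Σα)·X − ½Σα_i² = 9.5² − ½·31.25 = 74.625.
Planner sets x_i = Σα_j = 9.5 for every i, so X^SO = 3·9.5 = 28.5.
W^SO = (Σα)·X^SO − ½·3·(Σα)² = (3/2)·9.5² = 135.375.
Deadweight loss = W^SO − W^NE = 60.75.

60.75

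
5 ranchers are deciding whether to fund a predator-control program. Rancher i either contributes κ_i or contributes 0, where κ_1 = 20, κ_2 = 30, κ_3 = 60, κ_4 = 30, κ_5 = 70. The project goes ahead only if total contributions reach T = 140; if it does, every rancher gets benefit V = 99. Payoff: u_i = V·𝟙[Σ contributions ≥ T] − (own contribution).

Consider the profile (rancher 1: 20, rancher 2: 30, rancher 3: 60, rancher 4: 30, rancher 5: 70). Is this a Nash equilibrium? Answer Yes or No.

Total = 210 ≥ 140: provided.
Rancher 1 (pledges 20, payoff 79): dropping to 0 → total 190, payoff 99. Profitable deviation.

No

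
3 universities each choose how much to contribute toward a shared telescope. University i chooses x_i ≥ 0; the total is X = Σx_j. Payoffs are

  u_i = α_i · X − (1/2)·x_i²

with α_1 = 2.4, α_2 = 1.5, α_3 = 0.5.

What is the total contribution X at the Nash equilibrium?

4.4

University i's FOC: ∂u_i/∂x_i = α_i − x_i = 0, so x_i* = α_i.
NE contributions = (2.4, 1.5, 0.5); X = 4.4.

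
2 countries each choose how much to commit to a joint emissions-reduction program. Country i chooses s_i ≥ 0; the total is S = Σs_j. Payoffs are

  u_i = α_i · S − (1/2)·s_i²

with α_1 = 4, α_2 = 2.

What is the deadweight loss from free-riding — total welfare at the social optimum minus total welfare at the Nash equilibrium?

10

Country i's FOC: ∂u_i/∂s_i = α_i − s_i = 0, so s_i* = α_i.
NE contributions = (4, 2); S = 6.
W^NE = (Σα)·S − ½Σα_i² = 6² − ½·20 = 26.
Planner sets s_i = Σα_j = 6 for every i, so S^SO = 2·6 = 12.
W^SO = (Σα)·S^SO − ½·2·(Σα)² = (2/2)·6² = 36.
Deadweight loss = W^SO − W^NE = 10.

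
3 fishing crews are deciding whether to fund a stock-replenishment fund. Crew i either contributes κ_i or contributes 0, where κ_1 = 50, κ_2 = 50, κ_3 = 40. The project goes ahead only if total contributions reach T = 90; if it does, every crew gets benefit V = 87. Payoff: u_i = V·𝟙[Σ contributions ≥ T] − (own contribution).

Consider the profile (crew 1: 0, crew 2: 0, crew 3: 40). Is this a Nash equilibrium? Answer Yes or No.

Total = 40 < 90: not provided.
Crew 1 (pledges 0, payoff 0): pledging 50 → total 90, payoff 37. Profitable deviation.

No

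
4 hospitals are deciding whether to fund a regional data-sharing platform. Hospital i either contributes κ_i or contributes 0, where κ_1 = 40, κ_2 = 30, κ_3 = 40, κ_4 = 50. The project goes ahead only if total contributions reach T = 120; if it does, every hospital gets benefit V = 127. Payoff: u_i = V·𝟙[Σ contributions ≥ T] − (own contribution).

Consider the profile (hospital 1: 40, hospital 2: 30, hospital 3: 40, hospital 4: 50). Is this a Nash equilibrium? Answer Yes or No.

Total = 160 ≥ 120: provided.
Hospital 1 (pledges 40, payoff 87): dropping to 0 → total 120, payoff 127. Profitable deviation.

No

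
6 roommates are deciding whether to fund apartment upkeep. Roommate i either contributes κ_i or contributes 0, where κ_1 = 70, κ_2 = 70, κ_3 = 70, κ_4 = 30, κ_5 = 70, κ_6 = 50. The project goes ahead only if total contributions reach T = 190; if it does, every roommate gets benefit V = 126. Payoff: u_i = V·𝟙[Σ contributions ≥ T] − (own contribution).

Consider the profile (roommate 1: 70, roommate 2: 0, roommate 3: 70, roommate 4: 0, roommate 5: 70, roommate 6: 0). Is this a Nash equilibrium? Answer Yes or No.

Yes

Total = 210 ≥ 190: provided.
Roommate 1 (pledges 70, payoff 56): dropping to 0 → total 140, payoff 0. No gain.
Roommate 2 (pledges 0, payoff 126): pledging 70 → total 280, payoff 56. No gain.
Roommate 3 (pledges 70, payoff 56): dropping to 0 → total 140, payoff 0. No gain.
Roommate 4 (pledges 0, payoff 126): pledging 30 → total 240, payoff 96. No gain.
Roommate 5 (pledges 70, payoff 56): dropping to 0 → total 140, payoff 0. No gain.
Roommate 6 (pledges 0, payoff 126): pledging 50 → total 260, payoff 76. No gain.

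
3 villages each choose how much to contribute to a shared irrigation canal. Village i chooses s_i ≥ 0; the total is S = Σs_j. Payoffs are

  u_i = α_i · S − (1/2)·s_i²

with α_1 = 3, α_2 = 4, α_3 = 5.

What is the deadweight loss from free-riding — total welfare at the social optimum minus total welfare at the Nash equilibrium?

Village i's FOC: ∂u_i/∂s_i = α_i − s_i = 0, so s_i* = α_i.
NE contributions = (3, 4, 5); S = 12.
W^NE = (Σα)·S − ½Σα_i² = 12² − ½·50 = 119.
Planner sets s_i = Σα_j = 12 for every i, so S^SO = 3·12 = 36.
W^SO = (Σα)·S^SO − ½·3·(Σα)² = (3/2)·12² = 216.
Deadweight loss = W^SO − W^NE = 97.

97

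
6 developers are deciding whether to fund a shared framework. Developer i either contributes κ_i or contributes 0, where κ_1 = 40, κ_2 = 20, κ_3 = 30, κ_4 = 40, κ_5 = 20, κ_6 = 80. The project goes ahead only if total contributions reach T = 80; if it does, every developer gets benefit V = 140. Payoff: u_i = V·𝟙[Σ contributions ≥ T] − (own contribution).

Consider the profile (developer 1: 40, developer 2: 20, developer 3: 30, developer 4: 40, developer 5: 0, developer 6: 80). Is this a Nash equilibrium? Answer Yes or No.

No

Total = 210 ≥ 80: provided.
Developer 1 (pledges 40, payoff 100): dropping to 0 → total 170, payoff 140. Profitable deviation.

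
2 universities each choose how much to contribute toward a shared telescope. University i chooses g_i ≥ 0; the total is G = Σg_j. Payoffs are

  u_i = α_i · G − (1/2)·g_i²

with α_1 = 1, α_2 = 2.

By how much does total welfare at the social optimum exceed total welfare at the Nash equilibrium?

University i's FOC: ∂u_i/∂g_i = α_i − g_i = 0, so g_i* = α_i.
NE contributions = (1, 2); G = 3.
W^NE = (Σα)·G − ½Σα_i² = 3² − ½·5 = 6.5.
Planner sets g_i = Σα_j = 3 for every i, so G^SO = 2·3 = 6.
W^SO = (Σα)·G^SO − ½·2·(Σα)² = (2/2)·3² = 9.
Deadweight loss = W^SO − W^NE = 2.5.

2.5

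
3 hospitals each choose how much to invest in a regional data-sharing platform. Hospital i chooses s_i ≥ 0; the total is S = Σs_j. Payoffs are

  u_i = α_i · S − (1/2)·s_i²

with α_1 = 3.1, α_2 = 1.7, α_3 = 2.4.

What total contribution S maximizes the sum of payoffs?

21.6

Planner FOC: ∂(Σu_j)/∂s_i = (Σα_j) − s_i = 0, so s_i^SO = Σα_j = 7.2 for every i; S^SO = 21.6.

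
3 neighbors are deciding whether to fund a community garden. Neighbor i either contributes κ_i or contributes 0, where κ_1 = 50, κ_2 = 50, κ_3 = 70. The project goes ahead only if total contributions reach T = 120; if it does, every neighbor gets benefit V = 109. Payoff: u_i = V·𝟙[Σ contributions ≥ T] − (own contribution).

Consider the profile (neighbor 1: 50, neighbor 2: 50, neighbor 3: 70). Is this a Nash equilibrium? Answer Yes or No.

No

Total = 170 ≥ 120: provided.
Neighbor 1 (pledges 50, payoff 59): dropping to 0 → total 120, payoff 109. Profitable deviation.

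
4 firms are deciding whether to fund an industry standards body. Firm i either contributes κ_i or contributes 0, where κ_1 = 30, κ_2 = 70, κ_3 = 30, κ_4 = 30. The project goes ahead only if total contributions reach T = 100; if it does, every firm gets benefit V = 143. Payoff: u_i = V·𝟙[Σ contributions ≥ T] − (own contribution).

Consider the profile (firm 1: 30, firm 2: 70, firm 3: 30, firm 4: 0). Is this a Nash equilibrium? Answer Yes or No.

No

Total = 130 ≥ 100: provided.
Firm 1 (pledges 30, payoff 113): dropping to 0 → total 100, payoff 143. Profitable deviation.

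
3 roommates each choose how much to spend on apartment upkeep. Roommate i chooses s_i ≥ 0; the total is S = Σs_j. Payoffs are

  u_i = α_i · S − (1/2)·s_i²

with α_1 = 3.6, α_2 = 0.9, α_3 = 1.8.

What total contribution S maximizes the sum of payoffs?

18.9

Planner FOC: ∂(Σu_j)/∂s_i = (Σα_j) − s_i = 0, so s_i^SO = Σα_j = 6.3 for every i; S^SO = 18.9.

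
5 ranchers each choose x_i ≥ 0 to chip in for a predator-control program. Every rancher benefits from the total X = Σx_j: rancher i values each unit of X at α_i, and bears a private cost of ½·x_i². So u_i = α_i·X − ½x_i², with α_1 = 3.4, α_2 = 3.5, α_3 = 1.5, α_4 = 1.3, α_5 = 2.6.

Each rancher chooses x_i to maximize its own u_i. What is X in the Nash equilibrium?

Rancher i's FOC: ∂u_i/∂x_i = α_i − x_i = 0, so x_i* = α_i.
NE contributions = (3.4, 3.5, 1.5, 1.3, 2.6); X = 12.3.

12.3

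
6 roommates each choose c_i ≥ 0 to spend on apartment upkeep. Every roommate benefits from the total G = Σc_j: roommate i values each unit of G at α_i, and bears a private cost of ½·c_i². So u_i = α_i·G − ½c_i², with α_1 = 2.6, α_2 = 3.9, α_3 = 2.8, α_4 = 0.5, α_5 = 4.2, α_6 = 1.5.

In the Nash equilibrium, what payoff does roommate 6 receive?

22.125

Roommate i's FOC: ∂u_i/∂c_i = α_i − c_i = 0, so c_i* = α_i.
NE contributions = (2.6, 3.9, 2.8, 0.5, 4.2, 1.5); G = 15.5.
u_6 = α_6·G − ½·(c_6)² = 1.5·15.5 − ½·1.5² = 22.125.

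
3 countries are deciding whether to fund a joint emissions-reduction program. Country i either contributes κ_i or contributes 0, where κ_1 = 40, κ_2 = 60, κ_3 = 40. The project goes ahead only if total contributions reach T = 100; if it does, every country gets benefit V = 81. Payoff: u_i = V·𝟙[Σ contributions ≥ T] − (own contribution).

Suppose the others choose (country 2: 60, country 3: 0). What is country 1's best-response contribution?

40

Others' total = 60. Contributing 40 brings total to 100 ≥ 100: gain V − κ_1 = 41.
Best response: 40.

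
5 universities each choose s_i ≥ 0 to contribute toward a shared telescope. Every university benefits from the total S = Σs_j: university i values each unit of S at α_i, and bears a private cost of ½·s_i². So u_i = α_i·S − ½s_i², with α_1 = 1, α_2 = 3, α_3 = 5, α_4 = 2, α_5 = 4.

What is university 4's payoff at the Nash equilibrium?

University i's FOC: ∂u_i/∂s_i = α_i − s_i = 0, so s_i* = α_i.
NE contributions = (1, 3, 5, 2, 4); S = 15.
u_4 = α_4·S − ½·(s_4)² = 2·15 − ½·2² = 28.

28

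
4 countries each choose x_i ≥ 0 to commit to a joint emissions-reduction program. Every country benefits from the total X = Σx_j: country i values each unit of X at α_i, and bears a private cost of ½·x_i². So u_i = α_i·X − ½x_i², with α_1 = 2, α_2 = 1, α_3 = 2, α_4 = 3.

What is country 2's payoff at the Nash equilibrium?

7.5

Country i's FOC: ∂u_i/∂x_i = α_i − x_i = 0, so x_i* = α_i.
NE contributions = (2, 1, 2, 3); X = 8.
u_2 = α_2·X − ½·(x_2)² = 1·8 − ½·1² = 7.5.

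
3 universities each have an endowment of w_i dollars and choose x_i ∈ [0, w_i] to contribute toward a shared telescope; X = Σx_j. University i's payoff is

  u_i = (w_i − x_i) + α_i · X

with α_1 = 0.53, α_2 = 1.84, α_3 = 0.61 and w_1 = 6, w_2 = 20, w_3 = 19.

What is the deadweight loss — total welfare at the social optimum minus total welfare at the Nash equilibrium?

49.5

∂u_i/∂x_i = α_i − 1, so university i contributes w_i if α_i > 1, else 0.
α_i > 1 for i ∈ {2}; NE contributions (0, 20, 0), X = 20.
W^NE = Σw_i − X^NE + (Σα_i)·X^NE = 45 + 1.98·20 = 84.6.
Planner: ∂(Σu_j)/∂x_i = Σα_j − 1 = 1.98 > 0, so everyone contributes w_i; X^SO = 45, W^SO = 45 + 1.98·45 = 134.1.
Deadweight loss = 49.5.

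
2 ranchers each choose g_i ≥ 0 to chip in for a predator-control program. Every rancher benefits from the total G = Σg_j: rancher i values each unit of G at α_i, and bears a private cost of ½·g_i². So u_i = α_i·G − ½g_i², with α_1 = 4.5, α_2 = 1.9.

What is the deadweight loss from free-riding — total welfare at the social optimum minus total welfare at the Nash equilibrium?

11.93

Rancher i's FOC: ∂u_i/∂g_i = α_i − g_i = 0, so g_i* = α_i.
NE contributions = (4.5, 1.9); G = 6.4.
W^NE = (Σα)·G − ½Σα_i² = 6.4² − ½·23.86 = 29.03.
Planner sets g_i = Σα_j = 6.4 for every i, so G^SO = 2·6.4 = 12.8.
W^SO = (Σα)·G^SO − ½·2·(Σα)² = (2/2)·6.4² = 40.96.
Deadweight loss = W^SO − W^NE = 11.93.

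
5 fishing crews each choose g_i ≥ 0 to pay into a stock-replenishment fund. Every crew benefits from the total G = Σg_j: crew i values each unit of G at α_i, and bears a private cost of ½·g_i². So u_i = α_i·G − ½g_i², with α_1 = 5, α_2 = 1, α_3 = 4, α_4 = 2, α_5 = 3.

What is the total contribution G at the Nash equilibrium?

15

Crew i's FOC: ∂u_i/∂g_i = α_i − g_i = 0, so g_i* = α_i.
NE contributions = (5, 1, 4, 2, 3); G = 15.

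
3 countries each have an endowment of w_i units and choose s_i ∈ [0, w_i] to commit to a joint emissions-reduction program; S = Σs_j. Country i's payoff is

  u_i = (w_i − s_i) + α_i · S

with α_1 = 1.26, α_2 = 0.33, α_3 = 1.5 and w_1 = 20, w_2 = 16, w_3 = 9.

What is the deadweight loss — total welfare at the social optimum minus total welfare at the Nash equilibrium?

33.44

∂u_i/∂s_i = α_i − 1, so country i contributes w_i if α_i > 1, else 0.
α_i > 1 for i ∈ {1, 3}; NE contributions (20, 0, 9), S = 29.
W^NE = Σw_i − S^NE + (Σα_i)·S^NE = 45 + 2.09·29 = 105.61.
Planner: ∂(Σu_j)/∂s_i = Σα_j − 1 = 2.09 > 0, so everyone contributes w_i; S^SO = 45, W^SO = 45 + 2.09·45 = 139.05.
Deadweight loss = 33.44.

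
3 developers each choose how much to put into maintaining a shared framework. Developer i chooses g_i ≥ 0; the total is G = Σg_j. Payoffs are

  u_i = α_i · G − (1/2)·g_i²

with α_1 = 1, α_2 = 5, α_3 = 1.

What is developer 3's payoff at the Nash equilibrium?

6.5

Developer i's FOC: ∂u_i/∂g_i = α_i − g_i = 0, so g_i* = α_i.
NE contributions = (1, 5, 1); G = 7.
u_3 = α_3·G − ½·(g_3)² = 1·7 − ½·1² = 6.5.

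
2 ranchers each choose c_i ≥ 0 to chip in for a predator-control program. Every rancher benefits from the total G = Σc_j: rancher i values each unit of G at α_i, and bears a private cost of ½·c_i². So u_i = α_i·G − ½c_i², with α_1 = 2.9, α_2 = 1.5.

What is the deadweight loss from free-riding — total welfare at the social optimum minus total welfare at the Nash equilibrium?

Rancher i's FOC: ∂u_i/∂c_i = α_i − c_i = 0, so c_i* = α_i.
NE contributions = (2.9, 1.5); G = 4.4.
W^NE = (Σα)·G − ½Σα_i² = 4.4² − ½·10.66 = 14.03.
Planner sets c_i = Σα_j = 4.4 for every i, so G^SO = 2·4.4 = 8.8.
W^SO = (Σα)·G^SO − ½·2·(Σα)² = (2/2)·4.4² = 19.36.
Deadweight loss = W^SO − W^NE = 5.33.

5.33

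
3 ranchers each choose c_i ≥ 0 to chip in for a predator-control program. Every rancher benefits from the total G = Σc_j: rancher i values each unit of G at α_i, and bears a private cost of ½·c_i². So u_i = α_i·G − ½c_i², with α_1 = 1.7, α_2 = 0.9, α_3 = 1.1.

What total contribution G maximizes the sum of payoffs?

11.1

Planner FOC: ∂(Σu_j)/∂c_i = (Σα_j) − c_i = 0, so c_i^SO = Σα_j = 3.7 for every i; G^SO = 11.1.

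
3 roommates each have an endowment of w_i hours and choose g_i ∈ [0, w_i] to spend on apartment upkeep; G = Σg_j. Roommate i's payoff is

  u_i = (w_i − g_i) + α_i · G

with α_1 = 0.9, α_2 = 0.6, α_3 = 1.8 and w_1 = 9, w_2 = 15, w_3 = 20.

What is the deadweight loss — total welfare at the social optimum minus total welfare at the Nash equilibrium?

55.2

∂u_i/∂g_i = α_i − 1, so roommate i contributes w_i if α_i > 1, else 0.
α_i > 1 for i ∈ {3}; NE contributions (0, 0, 20), G = 20.
W^NE = Σw_i − G^NE + (Σα_i)·G^NE = 44 + 2.3·20 = 90.
Planner: ∂(Σu_j)/∂g_i = Σα_j − 1 = 2.3 > 0, so everyone contributes w_i; G^SO = 44, W^SO = 44 + 2.3·44 = 145.2.
Deadweight loss = 55.2.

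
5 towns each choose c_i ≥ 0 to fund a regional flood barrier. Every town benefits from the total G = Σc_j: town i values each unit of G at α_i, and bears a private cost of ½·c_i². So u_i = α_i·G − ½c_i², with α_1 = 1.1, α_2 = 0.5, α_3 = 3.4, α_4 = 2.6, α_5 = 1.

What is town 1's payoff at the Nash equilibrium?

Town i's FOC: ∂u_i/∂c_i = α_i − c_i = 0, so c_i* = α_i.
NE contributions = (1.1, 0.5, 3.4, 2.6, 1); G = 8.6.
u_1 = α_1·G − ½·(c_1)² = 1.1·8.6 − ½·1.1² = 8.855.

8.855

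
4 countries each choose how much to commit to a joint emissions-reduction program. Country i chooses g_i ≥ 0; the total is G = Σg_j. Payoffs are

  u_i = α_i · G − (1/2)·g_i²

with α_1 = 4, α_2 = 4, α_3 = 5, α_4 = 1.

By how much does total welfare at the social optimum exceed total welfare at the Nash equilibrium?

225

Country i's FOC: ∂u_i/∂g_i = α_i − g_i = 0, so g_i* = α_i.
NE contributions = (4, 4, 5, 1); G = 14.
W^NE = (Σα)·G − ½Σα_i² = 14² − ½·58 = 167.
Planner sets g_i = Σα_j = 14 for every i, so G^SO = 4·14 = 56.
W^SO = (Σα)·G^SO − ½·4·(Σα)² = (4/2)·14² = 392.
Deadweight loss = W^SO − W^NE = 225.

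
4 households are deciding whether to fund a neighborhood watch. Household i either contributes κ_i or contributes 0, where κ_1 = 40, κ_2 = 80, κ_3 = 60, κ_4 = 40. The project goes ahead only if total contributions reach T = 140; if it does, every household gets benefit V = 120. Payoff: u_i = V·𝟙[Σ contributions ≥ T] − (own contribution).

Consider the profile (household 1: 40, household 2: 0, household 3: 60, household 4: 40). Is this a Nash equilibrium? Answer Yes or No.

Yes

Total = 140 ≥ 140: provided.
Household 1 (pledges 40, payoff 80): dropping to 0 → total 100, payoff 0. No gain.
Household 2 (pledges 0, payoff 120): pledging 80 → total 220, payoff 40. No gain.
Household 3 (pledges 60, payoff 60): dropping to 0 → total 80, payoff 0. No gain.
Household 4 (pledges 40, payoff 80): dropping to 0 → total 100, payoff 0. No gain.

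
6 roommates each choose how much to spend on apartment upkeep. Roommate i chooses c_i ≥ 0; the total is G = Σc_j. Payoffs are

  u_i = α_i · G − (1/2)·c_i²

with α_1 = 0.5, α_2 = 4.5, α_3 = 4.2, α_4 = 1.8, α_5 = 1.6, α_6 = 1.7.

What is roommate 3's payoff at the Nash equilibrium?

Roommate i's FOC: ∂u_i/∂c_i = α_i − c_i = 0, so c_i* = α_i.
NE contributions = (0.5, 4.5, 4.2, 1.8, 1.6, 1.7); G = 14.3.
u_3 = α_3·G − ½·(c_3)² = 4.2·14.3 − ½·4.2² = 51.24.

51.24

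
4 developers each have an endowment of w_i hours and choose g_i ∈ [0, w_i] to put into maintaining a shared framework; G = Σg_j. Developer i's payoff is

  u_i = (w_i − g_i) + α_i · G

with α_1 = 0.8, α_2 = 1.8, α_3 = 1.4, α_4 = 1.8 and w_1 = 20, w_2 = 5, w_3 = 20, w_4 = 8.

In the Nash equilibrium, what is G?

∂u_i/∂g_i = α_i − 1, so developer i contributes w_i if α_i > 1, else 0.
α_i > 1 for i ∈ {2, 3, 4}; NE contributions (0, 5, 20, 8), G = 33.

33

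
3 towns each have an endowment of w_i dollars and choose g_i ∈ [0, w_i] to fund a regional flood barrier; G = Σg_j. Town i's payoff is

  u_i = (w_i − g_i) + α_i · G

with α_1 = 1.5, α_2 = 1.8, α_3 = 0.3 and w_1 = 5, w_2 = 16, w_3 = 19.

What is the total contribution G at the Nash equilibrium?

21

∂u_i/∂g_i = α_i − 1, so town i contributes w_i if α_i > 1, else 0.
α_i > 1 for i ∈ {1, 2}; NE contributions (5, 16, 0), G = 21.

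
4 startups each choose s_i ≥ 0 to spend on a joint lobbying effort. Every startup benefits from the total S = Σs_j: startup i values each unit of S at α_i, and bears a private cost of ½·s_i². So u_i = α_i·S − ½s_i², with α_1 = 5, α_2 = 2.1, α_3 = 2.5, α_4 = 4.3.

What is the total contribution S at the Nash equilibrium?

13.9

Startup i's FOC: ∂u_i/∂s_i = α_i − s_i = 0, so s_i* = α_i.
NE contributions = (5, 2.1, 2.5, 4.3); S = 13.9.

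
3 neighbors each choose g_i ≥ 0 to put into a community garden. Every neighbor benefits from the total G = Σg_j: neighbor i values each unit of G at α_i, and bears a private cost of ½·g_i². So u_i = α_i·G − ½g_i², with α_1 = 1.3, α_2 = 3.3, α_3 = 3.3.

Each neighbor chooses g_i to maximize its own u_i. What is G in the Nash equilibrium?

7.9

Neighbor i's FOC: ∂u_i/∂g_i = α_i − g_i = 0, so g_i* = α_i.
NE contributions = (1.3, 3.3, 3.3); G = 7.9.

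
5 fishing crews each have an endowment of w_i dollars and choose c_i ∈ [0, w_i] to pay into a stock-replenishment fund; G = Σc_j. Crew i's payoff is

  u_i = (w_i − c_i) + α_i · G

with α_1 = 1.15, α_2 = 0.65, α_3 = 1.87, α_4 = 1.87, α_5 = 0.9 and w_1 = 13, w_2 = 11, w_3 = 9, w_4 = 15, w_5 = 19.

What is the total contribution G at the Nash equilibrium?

∂u_i/∂c_i = α_i − 1, so crew i contributes w_i if α_i > 1, else 0.
α_i > 1 for i ∈ {1, 3, 4}; NE contributions (13, 0, 9, 15, 0), G = 37.

37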